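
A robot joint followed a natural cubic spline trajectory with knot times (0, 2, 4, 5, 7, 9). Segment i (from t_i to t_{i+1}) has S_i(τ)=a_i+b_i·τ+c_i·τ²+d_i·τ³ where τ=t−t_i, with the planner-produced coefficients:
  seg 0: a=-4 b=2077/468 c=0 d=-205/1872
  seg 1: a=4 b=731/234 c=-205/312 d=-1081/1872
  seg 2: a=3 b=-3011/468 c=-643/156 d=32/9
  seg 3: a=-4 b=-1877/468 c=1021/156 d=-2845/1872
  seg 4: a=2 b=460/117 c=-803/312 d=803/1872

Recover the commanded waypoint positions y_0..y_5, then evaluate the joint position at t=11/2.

y_0=-4 y_1=4 y_2=3 y_3=-4 y_4=2 y_5=3
S(11/2) = -22759/4992

y_0 = S_0(0) = a_0 = -4
y_1 = S_1(0) = a_1 = 4
y_2 = S_2(0) = a_2 = 3
y_3 = S_3(0) = a_3 = -4
y_4 = S_4(0) = a_4 = 2
y_5 = S_4(2) = 3
t_q=11/2 is in segment 3 (τ=1/2); S_3(τ)=-22759/4992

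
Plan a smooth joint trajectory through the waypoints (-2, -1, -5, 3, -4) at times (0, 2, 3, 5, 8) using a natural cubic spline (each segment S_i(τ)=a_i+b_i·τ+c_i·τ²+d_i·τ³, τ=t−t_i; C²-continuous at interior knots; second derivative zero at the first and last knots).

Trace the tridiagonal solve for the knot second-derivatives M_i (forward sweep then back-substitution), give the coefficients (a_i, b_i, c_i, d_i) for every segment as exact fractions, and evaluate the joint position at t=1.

Δ: Δ0=1/2, Δ1=-4, Δ2=4, Δ3=-7/3
row 1: diag=6, rhs=-27; c'=1/6, d'=-9/2
row 2: denom=6−1·1/6=35/6; d'=(48−1·-9/2)/(35/6)=9
row 3: denom=10−2·12/35=326/35; d'=(-38−2·9)/(326/35)=-980/163
back: M3=-980/163
back: M2=9−12/35·-980/163=1803/163
back: M1=-9/2−1/6·1803/163=-1034/163
M: M0=0, M1=-1034/163, M2=1803/163, M3=-980/163, M4=0
seg 0: a=-2, c=M0/2=0, d=(M1−M0)/(6·2)=-517/978, b=Δ0−h0·(2M0+M1)/6=2557/978
seg 1: a=-1, c=M1/2=-517/163, d=(M2−M1)/(6·1)=2837/978, b=Δ1−h1·(2M1+M2)/6=-3647/978
seg 2: a=-5, c=M2/2=1803/326, d=(M3−M2)/(6·2)=-2783/1956, b=Δ2−h2·(2M2+M3)/6=-670/489
seg 3: a=3, c=M3/2=-490/163, d=(M4−M3)/(6·3)=490/1467, b=Δ3−h3·(2M3+M4)/6=1799/489
t_q=1 → seg 0, τ=1; S=-2+2557/978·τ+0·τ²+-517/978·τ³=14/163

  seg 0: a=-2 b=2557/978 c=0 d=-517/978
  seg 1: a=-1 b=-3647/978 c=-517/163 d=2837/978
  seg 2: a=-5 b=-670/489 c=1803/326 d=-2783/1956
  seg 3: a=3 b=1799/489 c=-490/163 d=490/1467
S(1) = 14/163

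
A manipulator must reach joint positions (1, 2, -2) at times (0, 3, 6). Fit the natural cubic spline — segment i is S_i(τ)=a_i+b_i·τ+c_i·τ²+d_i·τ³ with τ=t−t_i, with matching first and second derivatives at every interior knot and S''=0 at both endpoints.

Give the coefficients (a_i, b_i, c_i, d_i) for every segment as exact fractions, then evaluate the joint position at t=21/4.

Δ: Δ0=1/3, Δ1=-4/3
row 1: diag=12, rhs=-10; c'=1/4, d'=-5/6
back: M1=-5/6
M: M0=0, M1=-5/6, M2=0
seg 0: a=1, c=M0/2=0, d=(M1−M0)/(6·3)=-5/108, b=Δ0−h0·(2M0+M1)/6=3/4
seg 1: a=2, c=M1/2=-5/12, d=(M2−M1)/(6·3)=5/108, b=Δ1−h1·(2M1+M2)/6=-1/2
t_q=21/4 → seg 1, τ=9/4; S=2+-1/2·τ+-5/12·τ²+5/108·τ³=-181/256

  seg 0: a=1 b=3/4 c=0 d=-5/108
  seg 1: a=2 b=-1/2 c=-5/12 d=5/108
S(21/4) = -181/256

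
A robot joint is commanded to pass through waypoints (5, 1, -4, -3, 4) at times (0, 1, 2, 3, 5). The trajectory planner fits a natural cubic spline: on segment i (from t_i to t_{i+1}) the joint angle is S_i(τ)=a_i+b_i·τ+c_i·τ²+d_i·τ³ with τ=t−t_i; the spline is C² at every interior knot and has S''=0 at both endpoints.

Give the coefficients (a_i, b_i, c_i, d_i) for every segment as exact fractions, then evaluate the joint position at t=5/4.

  seg 0: a=5 b=-575/172 c=0 d=-113/172
  seg 1: a=1 b=-457/86 c=-339/172 d=393/172
  seg 2: a=-4 b=-413/172 c=210/43 d=-255/172
  seg 3: a=-3 b=251/86 c=75/172 d=-25/344
S(5/4) = -4579/11008

Δ: Δ0=-4, Δ1=-5, Δ2=1, Δ3=7/2
row 1: diag=4, rhs=-6; c'=1/4, d'=-3/2
row 2: denom=4−1·1/4=15/4; d'=(36−1·-3/2)/(15/4)=10
row 3: denom=6−1·4/15=86/15; d'=(15−1·10)/(86/15)=75/86
back: M3=75/86
back: M2=10−4/15·75/86=420/43
back: M1=-3/2−1/4·420/43=-339/86
M: M0=0, M1=-339/86, M2=420/43, M3=75/86, M4=0
seg 0: a=5, c=M0/2=0, d=(M1−M0)/(6·1)=-113/172, b=Δ0−h0·(2M0+M1)/6=-575/172
seg 1: a=1, c=M1/2=-339/172, d=(M2−M1)/(6·1)=393/172, b=Δ1−h1·(2M1+M2)/6=-457/86
seg 2: a=-4, c=M2/2=210/43, d=(M3−M2)/(6·1)=-255/172, b=Δ2−h2·(2M2+M3)/6=-413/172
seg 3: a=-3, c=M3/2=75/172, d=(M4−M3)/(6·2)=-25/344, b=Δ3−h3·(2M3+M4)/6=251/86
t_q=5/4 → seg 1, τ=1/4; S=1+-457/86·τ+-339/172·τ²+393/172·τ³=-4579/11008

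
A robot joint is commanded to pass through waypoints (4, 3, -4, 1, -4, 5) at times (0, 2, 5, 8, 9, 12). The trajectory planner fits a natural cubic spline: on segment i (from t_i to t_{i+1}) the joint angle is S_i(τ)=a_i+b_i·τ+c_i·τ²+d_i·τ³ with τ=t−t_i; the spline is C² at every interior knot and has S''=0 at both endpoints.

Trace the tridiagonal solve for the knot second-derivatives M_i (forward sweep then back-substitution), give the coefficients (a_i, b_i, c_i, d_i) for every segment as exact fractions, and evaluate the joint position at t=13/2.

Δ: Δ0=-1/2, Δ1=-7/3, Δ2=5/3, Δ3=-5, Δ4=3
row 1: diag=10, rhs=-11; c'=3/10, d'=-11/10
row 2: denom=12−3·3/10=111/10; d'=(24−3·-11/10)/(111/10)=91/37
row 3: denom=8−3·10/37=266/37; d'=(-40−3·91/37)/(266/37)=-1753/266
row 4: denom=8−1·37/266=2091/266; d'=(48−1·-1753/266)/(2091/266)=14521/2091
back: M4=14521/2091
back: M3=-1753/266−37/266·14521/2091=-15800/2091
back: M2=91/37−10/37·-15800/2091=9413/2091
back: M1=-11/10−3/10·9413/2091=-1708/697
M: M0=0, M1=-1708/697, M2=9413/2091, M3=-15800/2091, M4=14521/2091, M5=0
seg 0: a=4, c=M0/2=0, d=(M1−M0)/(6·2)=-427/2091, b=Δ0−h0·(2M0+M1)/6=1325/4182
seg 1: a=3, c=M1/2=-854/697, d=(M2−M1)/(6·3)=14537/37638, b=Δ1−h1·(2M1+M2)/6=-8923/4182
seg 2: a=-4, c=M2/2=9413/4182, d=(M3−M2)/(6·3)=-25213/37638, b=Δ2−h2·(2M2+M3)/6=116/123
seg 3: a=1, c=M3/2=-7900/2091, d=(M4−M3)/(6·1)=3369/1394, b=Δ3−h3·(2M3+M4)/6=-15217/4182
seg 4: a=-4, c=M4/2=14521/4182, d=(M5−M4)/(6·3)=-14521/37638, b=Δ4−h4·(2M4+M5)/6=-8248/2091
t_q=13/2 → seg 2, τ=3/2; S=-4+116/123·τ+9413/4182·τ²+-25213/37638·τ³=2433/11152

  seg 0: a=4 b=1325/4182 c=0 d=-427/2091
  seg 1: a=3 b=-8923/4182 c=-854/697 d=14537/37638
  seg 2: a=-4 b=116/123 c=9413/4182 d=-25213/37638
  seg 3: a=1 b=-15217/4182 c=-7900/2091 d=3369/1394
  seg 4: a=-4 b=-8248/2091 c=14521/4182 d=-14521/37638
S(13/2) = 2433/11152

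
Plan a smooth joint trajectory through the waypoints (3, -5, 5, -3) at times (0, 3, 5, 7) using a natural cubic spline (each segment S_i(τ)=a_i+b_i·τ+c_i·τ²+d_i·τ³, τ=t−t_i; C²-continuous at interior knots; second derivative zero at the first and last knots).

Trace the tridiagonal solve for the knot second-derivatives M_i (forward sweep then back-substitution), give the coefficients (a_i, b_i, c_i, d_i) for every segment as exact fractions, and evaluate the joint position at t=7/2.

Δ: Δ0=-8/3, Δ1=5, Δ2=-4
row 1: diag=10, rhs=46; c'=1/5, d'=23/5
row 2: denom=8−2·1/5=38/5; d'=(-54−2·23/5)/(38/5)=-158/19
back: M2=-158/19
back: M1=23/5−1/5·-158/19=119/19
M: M0=0, M1=119/19, M2=-158/19, M3=0
seg 0: a=3, c=M0/2=0, d=(M1−M0)/(6·3)=119/342, b=Δ0−h0·(2M0+M1)/6=-661/114
seg 1: a=-5, c=M1/2=119/38, d=(M2−M1)/(6·2)=-277/228, b=Δ1−h1·(2M1+M2)/6=205/57
seg 2: a=5, c=M2/2=-79/19, d=(M3−M2)/(6·2)=79/114, b=Δ2−h2·(2M2+M3)/6=88/57
t_q=7/2 → seg 1, τ=1/2; S=-5+205/57·τ+119/38·τ²+-277/228·τ³=-1563/608

  seg 0: a=3 b=-661/114 c=0 d=119/342
  seg 1: a=-5 b=205/57 c=119/38 d=-277/228
  seg 2: a=5 b=88/57 c=-79/19 d=79/114
S(7/2) = -1563/608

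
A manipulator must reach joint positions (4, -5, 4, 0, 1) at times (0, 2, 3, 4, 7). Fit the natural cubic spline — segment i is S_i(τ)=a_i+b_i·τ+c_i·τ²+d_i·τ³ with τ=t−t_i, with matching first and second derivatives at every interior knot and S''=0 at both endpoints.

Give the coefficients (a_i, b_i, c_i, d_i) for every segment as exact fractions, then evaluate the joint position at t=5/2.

Δ: Δ0=-9/2, Δ1=9, Δ2=-4, Δ3=1/3
row 1: diag=6, rhs=81; c'=1/6, d'=27/2
row 2: denom=4−1·1/6=23/6; d'=(-78−1·27/2)/(23/6)=-549/23
row 3: denom=8−1·6/23=178/23; d'=(26−1·-549/23)/(178/23)=1147/178
back: M3=1147/178
back: M2=-549/23−6/23·1147/178=-2274/89
back: M1=27/2−1/6·-2274/89=3161/178
M: M0=0, M1=3161/178, M2=-2274/89, M3=1147/178, M4=0
seg 0: a=4, c=M0/2=0, d=(M1−M0)/(6·2)=3161/2136, b=Δ0−h0·(2M0+M1)/6=-2782/267
seg 1: a=-5, c=M1/2=3161/356, d=(M2−M1)/(6·1)=-7709/1068, b=Δ1−h1·(2M1+M2)/6=3919/534
seg 2: a=4, c=M2/2=-1137/89, d=(M3−M2)/(6·1)=5695/1068, b=Δ2−h2·(2M2+M3)/6=3677/1068
seg 3: a=0, c=M3/2=1147/356, d=(M4−M3)/(6·3)=-1147/3204, b=Δ3−h3·(2M3+M4)/6=-3263/534
t_q=5/2 → seg 1, τ=1/2; S=-5+3919/534·τ+3161/356·τ²+-7709/1068·τ³=-37/2848

  seg 0: a=4 b=-2782/267 c=0 d=3161/2136
  seg 1: a=-5 b=3919/534 c=3161/356 d=-7709/1068
  seg 2: a=4 b=3677/1068 c=-1137/89 d=5695/1068
  seg 3: a=0 b=-3263/534 c=1147/356 d=-1147/3204
S(5/2) = -37/2848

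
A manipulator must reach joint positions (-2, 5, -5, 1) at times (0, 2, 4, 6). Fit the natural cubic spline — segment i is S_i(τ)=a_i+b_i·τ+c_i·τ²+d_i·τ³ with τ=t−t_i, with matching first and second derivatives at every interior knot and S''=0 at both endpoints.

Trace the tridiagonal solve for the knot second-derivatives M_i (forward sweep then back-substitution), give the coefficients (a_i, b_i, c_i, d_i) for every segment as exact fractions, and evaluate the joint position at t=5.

Δ: Δ0=7/2, Δ1=-5, Δ2=3
row 1: diag=8, rhs=-51; c'=1/4, d'=-51/8
row 2: denom=8−2·1/4=15/2; d'=(48−2·-51/8)/(15/2)=81/10
back: M2=81/10
back: M1=-51/8−1/4·81/10=-42/5
M: M0=0, M1=-42/5, M2=81/10, M3=0
seg 0: a=-2, c=M0/2=0, d=(M1−M0)/(6·2)=-7/10, b=Δ0−h0·(2M0+M1)/6=63/10
seg 1: a=5, c=M1/2=-21/5, d=(M2−M1)/(6·2)=11/8, b=Δ1−h1·(2M1+M2)/6=-21/10
seg 2: a=-5, c=M2/2=81/20, d=(M3−M2)/(6·2)=-27/40, b=Δ2−h2·(2M2+M3)/6=-12/5
t_q=5 → seg 2, τ=1; S=-5+-12/5·τ+81/20·τ²+-27/40·τ³=-161/40

  seg 0: a=-2 b=63/10 c=0 d=-7/10
  seg 1: a=5 b=-21/10 c=-21/5 d=11/8
  seg 2: a=-5 b=-12/5 c=81/20 d=-27/40
S(5) = -161/40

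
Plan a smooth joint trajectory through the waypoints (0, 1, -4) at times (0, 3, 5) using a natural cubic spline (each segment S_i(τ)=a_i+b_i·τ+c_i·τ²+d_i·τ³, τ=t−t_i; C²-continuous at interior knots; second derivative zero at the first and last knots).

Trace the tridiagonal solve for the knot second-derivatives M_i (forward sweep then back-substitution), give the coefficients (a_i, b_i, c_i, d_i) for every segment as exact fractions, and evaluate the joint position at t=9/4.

  seg 0: a=0 b=71/60 c=0 d=-17/180
  seg 1: a=1 b=-41/30 c=-17/20 d=17/120
S(9/4) = 2031/1280

Δ: Δ0=1/3, Δ1=-5/2
row 1: diag=10, rhs=-17; c'=1/5, d'=-17/10
back: M1=-17/10
M: M0=0, M1=-17/10, M2=0
seg 0: a=0, c=M0/2=0, d=(M1−M0)/(6·3)=-17/180, b=Δ0−h0·(2M0+M1)/6=71/60
seg 1: a=1, c=M1/2=-17/20, d=(M2−M1)/(6·2)=17/120, b=Δ1−h1·(2M1+M2)/6=-41/30
t_q=9/4 → seg 0, τ=9/4; S=0+71/60·τ+0·τ²+-17/180·τ³=2031/1280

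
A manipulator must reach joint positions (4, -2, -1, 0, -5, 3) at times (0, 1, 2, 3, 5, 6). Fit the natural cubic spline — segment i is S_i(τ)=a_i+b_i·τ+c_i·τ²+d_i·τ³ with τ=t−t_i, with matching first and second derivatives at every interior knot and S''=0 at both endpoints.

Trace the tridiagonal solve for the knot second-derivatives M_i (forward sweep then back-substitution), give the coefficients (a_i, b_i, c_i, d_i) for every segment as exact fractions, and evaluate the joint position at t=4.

Δ: Δ0=-6, Δ1=1, Δ2=1, Δ3=-5/2, Δ4=8
row 1: diag=4, rhs=42; c'=1/4, d'=21/2
row 2: denom=4−1·1/4=15/4; d'=(0−1·21/2)/(15/4)=-14/5
row 3: denom=6−1·4/15=86/15; d'=(-21−1·-14/5)/(86/15)=-273/86
row 4: denom=6−2·15/43=228/43; d'=(63−2·-273/86)/(228/43)=497/38
back: M4=497/38
back: M3=-273/86−15/43·497/38=-147/19
back: M2=-14/5−4/15·-147/19=-14/19
back: M1=21/2−1/4·-14/19=203/19
M: M0=0, M1=203/19, M2=-14/19, M3=-147/19, M4=497/38, M5=0
seg 0: a=4, c=M0/2=0, d=(M1−M0)/(6·1)=203/114, b=Δ0−h0·(2M0+M1)/6=-887/114
seg 1: a=-2, c=M1/2=203/38, d=(M2−M1)/(6·1)=-217/114, b=Δ1−h1·(2M1+M2)/6=-139/57
seg 2: a=-1, c=M2/2=-7/19, d=(M3−M2)/(6·1)=-7/6, b=Δ2−h2·(2M2+M3)/6=289/114
seg 3: a=0, c=M3/2=-147/38, d=(M4−M3)/(6·2)=791/456, b=Δ3−h3·(2M3+M4)/6=-97/57
seg 4: a=-5, c=M4/2=497/76, d=(M5−M4)/(6·1)=-497/228, b=Δ4−h4·(2M4+M5)/6=415/114
t_q=4 → seg 3, τ=1; S=0+-97/57·τ+-147/38·τ²+791/456·τ³=-583/152

  seg 0: a=4 b=-887/114 c=0 d=203/114
  seg 1: a=-2 b=-139/57 c=203/38 d=-217/114
  seg 2: a=-1 b=289/114 c=-7/19 d=-7/6
  seg 3: a=0 b=-97/57 c=-147/38 d=791/456
  seg 4: a=-5 b=415/114 c=497/76 d=-497/228
S(4) = -583/152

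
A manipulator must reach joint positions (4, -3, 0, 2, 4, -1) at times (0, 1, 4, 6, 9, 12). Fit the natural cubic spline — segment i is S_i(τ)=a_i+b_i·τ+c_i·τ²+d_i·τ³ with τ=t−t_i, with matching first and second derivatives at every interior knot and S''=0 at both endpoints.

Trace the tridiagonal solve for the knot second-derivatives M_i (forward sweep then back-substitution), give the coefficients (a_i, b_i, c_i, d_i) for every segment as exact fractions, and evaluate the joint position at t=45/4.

  seg 0: a=4 b=-6777/833 c=0 d=946/833
  seg 1: a=-3 b=-3939/833 c=2838/833 d=-3742/7497
  seg 2: a=0 b=1863/833 c=-904/833 d=389/1666
  seg 3: a=2 b=83/119 c=263/833 d=-2444/22491
  seg 4: a=4 b=-285/833 c=-1655/2499 d=1655/22491
S(45/4) = 38153/53312

Δ: Δ0=-7, Δ1=1, Δ2=1, Δ3=2/3, Δ4=-5/3
row 1: diag=8, rhs=48; c'=3/8, d'=6
row 2: denom=10−3·3/8=71/8; d'=(0−3·6)/(71/8)=-144/71
row 3: denom=10−2·16/71=678/71; d'=(-2−2·-144/71)/(678/71)=73/339
row 4: denom=12−3·71/226=2499/226; d'=(-14−3·73/339)/(2499/226)=-3310/2499
back: M4=-3310/2499
back: M3=73/339−71/226·-3310/2499=526/833
back: M2=-144/71−16/71·526/833=-1808/833
back: M1=6−3/8·-1808/833=5676/833
M: M0=0, M1=5676/833, M2=-1808/833, M3=526/833, M4=-3310/2499, M5=0
seg 0: a=4, c=M0/2=0, d=(M1−M0)/(6·1)=946/833, b=Δ0−h0·(2M0+M1)/6=-6777/833
seg 1: a=-3, c=M1/2=2838/833, d=(M2−M1)/(6·3)=-3742/7497, b=Δ1−h1·(2M1+M2)/6=-3939/833
seg 2: a=0, c=M2/2=-904/833, d=(M3−M2)/(6·2)=389/1666, b=Δ2−h2·(2M2+M3)/6=1863/833
seg 3: a=2, c=M3/2=263/833, d=(M4−M3)/(6·3)=-2444/22491, b=Δ3−h3·(2M3+M4)/6=83/119
seg 4: a=4, c=M4/2=-1655/2499, d=(M5−M4)/(6·3)=1655/22491, b=Δ4−h4·(2M4+M5)/6=-285/833
t_q=45/4 → seg 4, τ=9/4; S=4+-285/833·τ+-1655/2499·τ²+1655/22491·τ³=38153/53312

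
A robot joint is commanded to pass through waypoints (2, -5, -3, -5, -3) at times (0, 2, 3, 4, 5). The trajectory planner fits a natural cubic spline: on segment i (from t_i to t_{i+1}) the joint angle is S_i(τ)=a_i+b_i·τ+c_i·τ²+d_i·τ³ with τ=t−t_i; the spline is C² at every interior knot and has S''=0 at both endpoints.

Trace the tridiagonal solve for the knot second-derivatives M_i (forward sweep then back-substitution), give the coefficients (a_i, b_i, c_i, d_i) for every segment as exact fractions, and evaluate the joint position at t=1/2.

Δ: Δ0=-7/2, Δ1=2, Δ2=-2, Δ3=2
row 1: diag=6, rhs=33; c'=1/6, d'=11/2
row 2: denom=4−1·1/6=23/6; d'=(-24−1·11/2)/(23/6)=-177/23
row 3: denom=4−1·6/23=86/23; d'=(24−1·-177/23)/(86/23)=729/86
back: M3=729/86
back: M2=-177/23−6/23·729/86=-426/43
back: M1=11/2−1/6·-426/43=615/86
M: M0=0, M1=615/86, M2=-426/43, M3=729/86, M4=0
seg 0: a=2, c=M0/2=0, d=(M1−M0)/(6·2)=205/344, b=Δ0−h0·(2M0+M1)/6=-253/43
seg 1: a=-5, c=M1/2=615/172, d=(M2−M1)/(6·1)=-489/172, b=Δ1−h1·(2M1+M2)/6=109/86
seg 2: a=-3, c=M2/2=-213/43, d=(M3−M2)/(6·1)=527/172, b=Δ2−h2·(2M2+M3)/6=-19/172
seg 3: a=-5, c=M3/2=729/172, d=(M4−M3)/(6·1)=-243/172, b=Δ3−h3·(2M3+M4)/6=-71/86
t_q=1/2 → seg 0, τ=1/2; S=2+-253/43·τ+0·τ²+205/344·τ³=-2387/2752

  seg 0: a=2 b=-253/43 c=0 d=205/344
  seg 1: a=-5 b=109/86 c=615/172 d=-489/172
  seg 2: a=-3 b=-19/172 c=-213/43 d=527/172
  seg 3: a=-5 b=-71/86 c=729/172 d=-243/172
S(1/2) = -2387/2752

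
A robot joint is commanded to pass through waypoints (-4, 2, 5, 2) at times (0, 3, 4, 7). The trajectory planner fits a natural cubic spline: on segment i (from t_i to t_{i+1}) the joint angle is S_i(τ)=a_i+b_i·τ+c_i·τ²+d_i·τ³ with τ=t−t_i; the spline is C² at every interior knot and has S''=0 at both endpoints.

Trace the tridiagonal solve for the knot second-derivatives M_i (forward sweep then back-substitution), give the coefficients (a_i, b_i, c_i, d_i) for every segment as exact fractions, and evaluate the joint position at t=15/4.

Δ: Δ0=2, Δ1=3, Δ2=-1
row 1: diag=8, rhs=6; c'=1/8, d'=3/4
row 2: denom=8−1·1/8=63/8; d'=(-24−1·3/4)/(63/8)=-22/7
back: M2=-22/7
back: M1=3/4−1/8·-22/7=8/7
M: M0=0, M1=8/7, M2=-22/7, M3=0
seg 0: a=-4, c=M0/2=0, d=(M1−M0)/(6·3)=4/63, b=Δ0−h0·(2M0+M1)/6=10/7
seg 1: a=2, c=M1/2=4/7, d=(M2−M1)/(6·1)=-5/7, b=Δ1−h1·(2M1+M2)/6=22/7
seg 2: a=5, c=M2/2=-11/7, d=(M3−M2)/(6·3)=11/63, b=Δ2−h2·(2M2+M3)/6=15/7
t_q=15/4 → seg 1, τ=3/4; S=2+22/7·τ+4/7·τ²+-5/7·τ³=1961/448

  seg 0: a=-4 b=10/7 c=0 d=4/63
  seg 1: a=2 b=22/7 c=4/7 d=-5/7
  seg 2: a=5 b=15/7 c=-11/7 d=11/63
S(15/4) = 1961/448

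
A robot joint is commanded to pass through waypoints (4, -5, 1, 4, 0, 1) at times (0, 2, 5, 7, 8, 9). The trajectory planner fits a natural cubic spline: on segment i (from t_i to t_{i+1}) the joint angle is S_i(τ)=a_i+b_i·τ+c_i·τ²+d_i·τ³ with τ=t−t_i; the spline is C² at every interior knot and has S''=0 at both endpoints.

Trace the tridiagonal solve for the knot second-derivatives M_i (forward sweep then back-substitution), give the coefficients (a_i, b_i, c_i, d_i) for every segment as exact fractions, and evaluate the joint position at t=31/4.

Δ: Δ0=-9/2, Δ1=2, Δ2=3/2, Δ3=-4, Δ4=1
row 1: diag=10, rhs=39; c'=3/10, d'=39/10
row 2: denom=10−3·3/10=91/10; d'=(-3−3·39/10)/(91/10)=-21/13
row 3: denom=6−2·20/91=506/91; d'=(-33−2·-21/13)/(506/91)=-2709/506
row 4: denom=4−1·91/506=1933/506; d'=(30−1·-2709/506)/(1933/506)=17889/1933
back: M4=17889/1933
back: M3=-2709/506−91/506·17889/1933=-13566/1933
back: M2=-21/13−20/91·-13566/1933=-141/1933
back: M1=39/10−3/10·-141/1933=7581/1933
M: M0=0, M1=7581/1933, M2=-141/1933, M3=-13566/1933, M4=17889/1933, M5=0
seg 0: a=4, c=M0/2=0, d=(M1−M0)/(6·2)=2527/7732, b=Δ0−h0·(2M0+M1)/6=-22451/3866
seg 1: a=-5, c=M1/2=7581/3866, d=(M2−M1)/(6·3)=-429/1933, b=Δ1−h1·(2M1+M2)/6=-7289/3866
seg 2: a=1, c=M2/2=-141/3866, d=(M3−M2)/(6·2)=-4475/7732, b=Δ2−h2·(2M2+M3)/6=15031/3866
seg 3: a=4, c=M3/2=-6783/1933, d=(M4−M3)/(6·1)=10485/3866, b=Δ3−h3·(2M3+M4)/6=-12383/3866
seg 4: a=0, c=M4/2=17889/3866, d=(M5−M4)/(6·1)=-5963/3866, b=Δ4−h4·(2M4+M5)/6=-4030/1933
t_q=31/4 → seg 3, τ=3/4; S=4+-12383/3866·τ+-6783/1933·τ²+10485/3866·τ³=190031/247424

  seg 0: a=4 b=-22451/3866 c=0 d=2527/7732
  seg 1: a=-5 b=-7289/3866 c=7581/3866 d=-429/1933
  seg 2: a=1 b=15031/3866 c=-141/3866 d=-4475/7732
  seg 3: a=4 b=-12383/3866 c=-6783/1933 d=10485/3866
  seg 4: a=0 b=-4030/1933 c=17889/3866 d=-5963/3866
S(31/4) = 190031/247424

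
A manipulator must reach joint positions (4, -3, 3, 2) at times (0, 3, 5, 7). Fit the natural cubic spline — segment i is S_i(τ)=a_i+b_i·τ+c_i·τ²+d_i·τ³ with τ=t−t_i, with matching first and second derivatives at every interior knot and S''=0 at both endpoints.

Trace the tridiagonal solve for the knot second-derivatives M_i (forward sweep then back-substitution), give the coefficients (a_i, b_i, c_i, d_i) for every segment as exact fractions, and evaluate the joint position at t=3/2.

Δ: Δ0=-7/3, Δ1=3, Δ2=-1/2
row 1: diag=10, rhs=32; c'=1/5, d'=16/5
row 2: denom=8−2·1/5=38/5; d'=(-21−2·16/5)/(38/5)=-137/38
back: M2=-137/38
back: M1=16/5−1/5·-137/38=149/38
M: M0=0, M1=149/38, M2=-137/38, M3=0
seg 0: a=4, c=M0/2=0, d=(M1−M0)/(6·3)=149/684, b=Δ0−h0·(2M0+M1)/6=-979/228
seg 1: a=-3, c=M1/2=149/76, d=(M2−M1)/(6·2)=-143/228, b=Δ1−h1·(2M1+M2)/6=181/114
seg 2: a=3, c=M2/2=-137/76, d=(M3−M2)/(6·2)=137/456, b=Δ2−h2·(2M2+M3)/6=217/114
t_q=3/2 → seg 0, τ=3/2; S=4+-979/228·τ+0·τ²+149/684·τ³=-1037/608

  seg 0: a=4 b=-979/228 c=0 d=149/684
  seg 1: a=-3 b=181/114 c=149/76 d=-143/228
  seg 2: a=3 b=217/114 c=-137/76 d=137/456
S(3/2) = -1037/608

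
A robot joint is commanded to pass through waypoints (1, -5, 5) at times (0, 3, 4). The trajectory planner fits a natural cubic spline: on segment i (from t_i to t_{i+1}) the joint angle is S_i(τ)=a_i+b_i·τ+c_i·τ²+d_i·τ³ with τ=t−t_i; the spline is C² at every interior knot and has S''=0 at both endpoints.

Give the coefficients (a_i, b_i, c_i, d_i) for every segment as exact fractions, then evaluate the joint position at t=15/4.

Δ: Δ0=-2, Δ1=10
row 1: diag=8, rhs=72; c'=1/8, d'=9
back: M1=9
M: M0=0, M1=9, M2=0
seg 0: a=1, c=M0/2=0, d=(M1−M0)/(6·3)=1/2, b=Δ0−h0·(2M0+M1)/6=-13/2
seg 1: a=-5, c=M1/2=9/2, d=(M2−M1)/(6·1)=-3/2, b=Δ1−h1·(2M1+M2)/6=7
t_q=15/4 → seg 1, τ=3/4; S=-5+7·τ+9/2·τ²+-3/2·τ³=275/128

  seg 0: a=1 b=-13/2 c=0 d=1/2
  seg 1: a=-5 b=7 c=9/2 d=-3/2
S(15/4) = 275/128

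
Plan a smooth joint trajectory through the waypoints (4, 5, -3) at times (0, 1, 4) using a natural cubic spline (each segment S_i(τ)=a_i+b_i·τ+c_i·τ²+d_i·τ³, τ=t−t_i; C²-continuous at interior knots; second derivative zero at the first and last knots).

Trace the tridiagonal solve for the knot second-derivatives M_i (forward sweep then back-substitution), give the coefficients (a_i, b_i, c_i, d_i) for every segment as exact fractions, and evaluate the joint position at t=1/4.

Δ: Δ0=1, Δ1=-8/3
row 1: diag=8, rhs=-22; c'=3/8, d'=-11/4
back: M1=-11/4
M: M0=0, M1=-11/4, M2=0
seg 0: a=4, c=M0/2=0, d=(M1−M0)/(6·1)=-11/24, b=Δ0−h0·(2M0+M1)/6=35/24
seg 1: a=5, c=M1/2=-11/8, d=(M2−M1)/(6·3)=11/72, b=Δ1−h1·(2M1+M2)/6=1/12
t_q=1/4 → seg 0, τ=1/4; S=4+35/24·τ+0·τ²+-11/24·τ³=2231/512

  seg 0: a=4 b=35/24 c=0 d=-11/24
  seg 1: a=5 b=1/12 c=-11/8 d=11/72
S(1/4) = 2231/512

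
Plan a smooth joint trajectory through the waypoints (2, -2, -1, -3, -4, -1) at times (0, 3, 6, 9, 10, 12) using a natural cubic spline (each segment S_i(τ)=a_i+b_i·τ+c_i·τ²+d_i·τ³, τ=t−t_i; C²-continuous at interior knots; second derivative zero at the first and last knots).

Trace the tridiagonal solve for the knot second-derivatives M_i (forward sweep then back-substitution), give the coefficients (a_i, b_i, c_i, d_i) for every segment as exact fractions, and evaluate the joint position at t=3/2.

Δ: Δ0=-4/3, Δ1=1/3, Δ2=-2/3, Δ3=-1, Δ4=3/2
row 1: diag=12, rhs=10; c'=1/4, d'=5/6
row 2: denom=12−3·1/4=45/4; d'=(-6−3·5/6)/(45/4)=-34/45
row 3: denom=8−3·4/15=36/5; d'=(-2−3·-34/45)/(36/5)=1/27
row 4: denom=6−1·5/36=211/36; d'=(15−1·1/27)/(211/36)=1616/633
back: M4=1616/633
back: M3=1/27−5/36·1616/633=-67/211
back: M2=-34/45−4/15·-67/211=-1274/1899
back: M1=5/6−1/4·-1274/1899=1901/1899
M: M0=0, M1=1901/1899, M2=-1274/1899, M3=-67/211, M4=1616/633, M5=0
seg 0: a=2, c=M0/2=0, d=(M1−M0)/(6·3)=1901/34182, b=Δ0−h0·(2M0+M1)/6=-6965/3798
seg 1: a=-2, c=M1/2=1901/3798, d=(M2−M1)/(6·3)=-3175/34182, b=Δ1−h1·(2M1+M2)/6=-631/1899
seg 2: a=-1, c=M2/2=-637/1899, d=(M3−M2)/(6·3)=671/34182, b=Δ2−h2·(2M2+M3)/6=619/3798
seg 3: a=-3, c=M3/2=-67/422, d=(M4−M3)/(6·1)=1817/3798, b=Δ3−h3·(2M3+M4)/6=-2506/1899
seg 4: a=-4, c=M4/2=808/633, d=(M5−M4)/(6·2)=-404/1899, b=Δ4−h4·(2M4+M5)/6=-767/3798
t_q=3/2 → seg 0, τ=3/2; S=2+-6965/3798·τ+0·τ²+1901/34182·τ³=-1901/3376

  seg 0: a=2 b=-6965/3798 c=0 d=1901/34182
  seg 1: a=-2 b=-631/1899 c=1901/3798 d=-3175/34182
  seg 2: a=-1 b=619/3798 c=-637/1899 d=671/34182
  seg 3: a=-3 b=-2506/1899 c=-67/422 d=1817/3798
  seg 4: a=-4 b=-767/3798 c=808/633 d=-404/1899
S(3/2) = -1901/3376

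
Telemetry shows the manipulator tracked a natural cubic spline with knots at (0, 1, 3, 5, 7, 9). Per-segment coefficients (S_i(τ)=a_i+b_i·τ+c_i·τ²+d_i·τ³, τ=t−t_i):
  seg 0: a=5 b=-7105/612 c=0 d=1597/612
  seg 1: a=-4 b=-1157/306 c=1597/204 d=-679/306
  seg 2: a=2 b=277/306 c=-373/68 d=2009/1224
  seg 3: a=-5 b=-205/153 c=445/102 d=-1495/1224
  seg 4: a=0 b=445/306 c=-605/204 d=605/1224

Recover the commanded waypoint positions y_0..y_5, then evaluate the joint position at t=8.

y_0 = S_0(0) = a_0 = 5
y_1 = S_1(0) = a_1 = -4
y_2 = S_2(0) = a_2 = 2
y_3 = S_3(0) = a_3 = -5
y_4 = S_4(0) = a_4 = 0
y_5 = S_4(2) = -5
t_q=8 is in segment 4 (τ=1); S_4(τ)=-415/408

y_0=5 y_1=-4 y_2=2 y_3=-5 y_4=0 y_5=-5
S(8) = -415/408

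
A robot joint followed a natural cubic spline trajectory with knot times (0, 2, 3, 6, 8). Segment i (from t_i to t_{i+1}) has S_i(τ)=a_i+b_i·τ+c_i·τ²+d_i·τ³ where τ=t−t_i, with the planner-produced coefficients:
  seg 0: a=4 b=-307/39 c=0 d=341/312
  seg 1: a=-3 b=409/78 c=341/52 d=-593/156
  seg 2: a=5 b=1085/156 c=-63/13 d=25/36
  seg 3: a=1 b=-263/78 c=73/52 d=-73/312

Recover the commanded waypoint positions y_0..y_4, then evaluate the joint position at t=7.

y_0=4 y_1=-3 y_2=5 y_3=1 y_4=-2
S(7) = -125/104

y_0 = S_0(0) = a_0 = 4
y_1 = S_1(0) = a_1 = -3
y_2 = S_2(0) = a_2 = 5
y_3 = S_3(0) = a_3 = 1
y_4 = S_3(2) = -2
t_q=7 is in segment 3 (τ=1); S_3(τ)=-125/104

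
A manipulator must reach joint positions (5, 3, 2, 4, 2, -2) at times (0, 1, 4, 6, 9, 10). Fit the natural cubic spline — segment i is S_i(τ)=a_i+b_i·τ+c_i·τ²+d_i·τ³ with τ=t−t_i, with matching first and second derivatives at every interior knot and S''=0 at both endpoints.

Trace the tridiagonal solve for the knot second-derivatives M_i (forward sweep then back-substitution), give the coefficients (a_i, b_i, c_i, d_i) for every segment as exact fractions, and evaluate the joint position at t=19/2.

Δ: Δ0=-2, Δ1=-1/3, Δ2=1, Δ3=-2/3, Δ4=-4
row 1: diag=8, rhs=10; c'=3/8, d'=5/4
row 2: denom=10−3·3/8=71/8; d'=(8−3·5/4)/(71/8)=34/71
row 3: denom=10−2·16/71=678/71; d'=(-10−2·34/71)/(678/71)=-389/339
row 4: denom=8−3·71/226=1595/226; d'=(-20−3·-389/339)/(1595/226)=-3742/1595
back: M4=-3742/1595
back: M3=-389/339−71/226·-3742/1595=-1964/4785
back: M2=34/71−16/71·-1964/4785=2734/4785
back: M1=5/4−3/8·2734/4785=1652/1595
M: M0=0, M1=1652/1595, M2=2734/4785, M3=-1964/4785, M4=-3742/1595, M5=0
seg 0: a=5, c=M0/2=0, d=(M1−M0)/(6·1)=826/4785, b=Δ0−h0·(2M0+M1)/6=-10396/4785
seg 1: a=3, c=M1/2=826/1595, d=(M2−M1)/(6·3)=-101/3915, b=Δ1−h1·(2M1+M2)/6=-7918/4785
seg 2: a=2, c=M2/2=1367/4785, d=(M3−M2)/(6·2)=-9/110, b=Δ2−h2·(2M2+M3)/6=3617/4785
seg 3: a=4, c=M3/2=-982/4785, d=(M4−M3)/(6·3)=-421/3915, b=Δ3−h3·(2M3+M4)/6=4387/4785
seg 4: a=2, c=M4/2=-1871/1595, d=(M5−M4)/(6·1)=1871/4785, b=Δ4−h4·(2M4+M5)/6=-15398/4785
t_q=19/2 → seg 4, τ=1/2; S=2+-15398/4785·τ+-1871/1595·τ²+1871/4785·τ³=1871/12760

  seg 0: a=5 b=-10396/4785 c=0 d=826/4785
  seg 1: a=3 b=-7918/4785 c=826/1595 d=-101/3915
  seg 2: a=2 b=3617/4785 c=1367/4785 d=-9/110
  seg 3: a=4 b=4387/4785 c=-982/4785 d=-421/3915
  seg 4: a=2 b=-15398/4785 c=-1871/1595 d=1871/4785
S(19/2) = 1871/12760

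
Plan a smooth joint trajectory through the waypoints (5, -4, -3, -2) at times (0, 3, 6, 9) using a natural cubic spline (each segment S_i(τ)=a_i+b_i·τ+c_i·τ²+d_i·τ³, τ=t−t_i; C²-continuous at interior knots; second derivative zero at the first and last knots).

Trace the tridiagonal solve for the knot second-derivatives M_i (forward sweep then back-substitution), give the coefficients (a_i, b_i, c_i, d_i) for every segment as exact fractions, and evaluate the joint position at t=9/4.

Δ: Δ0=-3, Δ1=1/3, Δ2=1/3
row 1: diag=12, rhs=20; c'=1/4, d'=5/3
row 2: denom=12−3·1/4=45/4; d'=(0−3·5/3)/(45/4)=-4/9
back: M2=-4/9
back: M1=5/3−1/4·-4/9=16/9
M: M0=0, M1=16/9, M2=-4/9, M3=0
seg 0: a=5, c=M0/2=0, d=(M1−M0)/(6·3)=8/81, b=Δ0−h0·(2M0+M1)/6=-35/9
seg 1: a=-4, c=M1/2=8/9, d=(M2−M1)/(6·3)=-10/81, b=Δ1−h1·(2M1+M2)/6=-11/9
seg 2: a=-3, c=M2/2=-2/9, d=(M3−M2)/(6·3)=2/81, b=Δ2−h2·(2M2+M3)/6=7/9
t_q=9/4 → seg 0, τ=9/4; S=5+-35/9·τ+0·τ²+8/81·τ³=-21/8

  seg 0: a=5 b=-35/9 c=0 d=8/81
  seg 1: a=-4 b=-11/9 c=8/9 d=-10/81
  seg 2: a=-3 b=7/9 c=-2/9 d=2/81
S(9/4) = -21/8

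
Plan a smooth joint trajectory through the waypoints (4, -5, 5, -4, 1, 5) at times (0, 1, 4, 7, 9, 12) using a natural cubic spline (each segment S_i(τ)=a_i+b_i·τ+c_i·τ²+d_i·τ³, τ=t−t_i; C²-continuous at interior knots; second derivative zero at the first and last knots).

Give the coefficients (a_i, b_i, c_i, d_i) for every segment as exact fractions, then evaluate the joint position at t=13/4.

Δ: Δ0=-9, Δ1=10/3, Δ2=-3, Δ3=5/2, Δ4=4/3
row 1: diag=8, rhs=74; c'=3/8, d'=37/4
row 2: denom=12−3·3/8=87/8; d'=(-38−3·37/4)/(87/8)=-526/87
row 3: denom=10−3·8/29=266/29; d'=(33−3·-526/87)/(266/29)=1483/266
row 4: denom=10−2·29/133=1272/133; d'=(-7−2·1483/266)/(1272/133)=-1207/636
back: M4=-1207/636
back: M3=1483/266−29/133·-1207/636=3809/636
back: M2=-526/87−8/29·3809/636=-408/53
back: M1=37/4−3/8·-408/53=2573/212
M: M0=0, M1=2573/212, M2=-408/53, M3=3809/636, M4=-1207/636, M5=0
seg 0: a=4, c=M0/2=0, d=(M1−M0)/(6·1)=2573/1272, b=Δ0−h0·(2M0+M1)/6=-14021/1272
seg 1: a=-5, c=M1/2=2573/424, d=(M2−M1)/(6·3)=-4205/3816, b=Δ1−h1·(2M1+M2)/6=-3151/636
seg 2: a=5, c=M2/2=-204/53, d=(M3−M2)/(6·3)=8705/11448, b=Δ2−h2·(2M2+M3)/6=2167/1272
seg 3: a=-4, c=M3/2=3809/1272, d=(M4−M3)/(6·2)=-209/318, b=Δ3−h3·(2M3+M4)/6=-547/636
seg 4: a=1, c=M4/2=-1207/1272, d=(M5−M4)/(6·3)=1207/11448, b=Δ4−h4·(2M4+M5)/6=685/212
t_q=13/4 → seg 1, τ=9/4; S=-5+-3151/636·τ+2573/424·τ²+-4205/3816·τ³=54871/27136

  seg 0: a=4 b=-14021/1272 c=0 d=2573/1272
  seg 1: a=-5 b=-3151/636 c=2573/424 d=-4205/3816
  seg 2: a=5 b=2167/1272 c=-204/53 d=8705/11448
  seg 3: a=-4 b=-547/636 c=3809/1272 d=-209/318
  seg 4: a=1 b=685/212 c=-1207/1272 d=1207/11448
S(13/4) = 54871/27136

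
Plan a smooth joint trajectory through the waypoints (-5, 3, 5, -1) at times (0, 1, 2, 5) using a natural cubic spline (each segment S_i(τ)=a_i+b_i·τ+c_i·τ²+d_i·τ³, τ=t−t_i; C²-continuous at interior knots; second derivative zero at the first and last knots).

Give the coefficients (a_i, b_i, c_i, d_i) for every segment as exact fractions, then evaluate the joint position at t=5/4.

Δ: Δ0=8, Δ1=2, Δ2=-2
row 1: diag=4, rhs=-36; c'=1/4, d'=-9
row 2: denom=8−1·1/4=31/4; d'=(-24−1·-9)/(31/4)=-60/31
back: M2=-60/31
back: M1=-9−1/4·-60/31=-264/31
M: M0=0, M1=-264/31, M2=-60/31, M3=0
seg 0: a=-5, c=M0/2=0, d=(M1−M0)/(6·1)=-44/31, b=Δ0−h0·(2M0+M1)/6=292/31
seg 1: a=3, c=M1/2=-132/31, d=(M2−M1)/(6·1)=34/31, b=Δ1−h1·(2M1+M2)/6=160/31
seg 2: a=5, c=M2/2=-30/31, d=(M3−M2)/(6·3)=10/93, b=Δ2−h2·(2M2+M3)/6=-2/31
t_q=5/4 → seg 1, τ=1/4; S=3+160/31·τ+-132/31·τ²+34/31·τ³=4009/992

  seg 0: a=-5 b=292/31 c=0 d=-44/31
  seg 1: a=3 b=160/31 c=-132/31 d=34/31
  seg 2: a=5 b=-2/31 c=-30/31 d=10/93
S(5/4) = 4009/992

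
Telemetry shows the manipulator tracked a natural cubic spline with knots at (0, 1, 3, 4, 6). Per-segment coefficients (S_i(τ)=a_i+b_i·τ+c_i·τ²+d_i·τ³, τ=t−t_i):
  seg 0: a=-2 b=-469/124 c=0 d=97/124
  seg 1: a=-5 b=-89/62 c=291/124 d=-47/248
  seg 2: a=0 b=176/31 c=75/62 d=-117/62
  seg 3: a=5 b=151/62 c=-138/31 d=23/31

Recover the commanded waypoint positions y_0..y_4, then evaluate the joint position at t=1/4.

y_0=-2 y_1=-5 y_2=0 y_3=5 y_4=-2
S(1/4) = -23279/7936

y_0 = S_0(0) = a_0 = -2
y_1 = S_1(0) = a_1 = -5
y_2 = S_2(0) = a_2 = 0
y_3 = S_3(0) = a_3 = 5
y_4 = S_3(2) = -2
t_q=1/4 is in segment 0 (τ=1/4); S_0(τ)=-23279/7936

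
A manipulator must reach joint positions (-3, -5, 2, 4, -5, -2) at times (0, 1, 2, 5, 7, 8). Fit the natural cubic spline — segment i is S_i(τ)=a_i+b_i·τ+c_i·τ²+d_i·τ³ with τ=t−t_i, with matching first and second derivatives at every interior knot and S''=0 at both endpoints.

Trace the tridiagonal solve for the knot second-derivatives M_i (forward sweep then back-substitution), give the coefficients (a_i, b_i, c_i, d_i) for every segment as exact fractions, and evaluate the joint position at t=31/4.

Δ: Δ0=-2, Δ1=7, Δ2=2/3, Δ3=-9/2, Δ4=3
row 1: diag=4, rhs=54; c'=1/4, d'=27/2
row 2: denom=8−1·1/4=31/4; d'=(-38−1·27/2)/(31/4)=-206/31
row 3: denom=10−3·12/31=274/31; d'=(-31−3·-206/31)/(274/31)=-343/274
row 4: denom=6−2·31/137=760/137; d'=(45−2·-343/274)/(760/137)=1627/190
back: M4=1627/190
back: M3=-343/274−31/137·1627/190=-303/95
back: M2=-206/31−12/31·-303/95=-514/95
back: M1=27/2−1/4·-514/95=1411/95
M: M0=0, M1=1411/95, M2=-514/95, M3=-303/95, M4=1627/190, M5=0
seg 0: a=-3, c=M0/2=0, d=(M1−M0)/(6·1)=1411/570, b=Δ0−h0·(2M0+M1)/6=-2551/570
seg 1: a=-5, c=M1/2=1411/190, d=(M2−M1)/(6·1)=-385/114, b=Δ1−h1·(2M1+M2)/6=841/285
seg 2: a=2, c=M2/2=-257/95, d=(M3−M2)/(6·3)=211/1710, b=Δ2−h2·(2M2+M3)/6=4373/570
seg 3: a=4, c=M3/2=-303/190, d=(M4−M3)/(6·2)=2233/2280, b=Δ3−h3·(2M3+M4)/6=-298/57
seg 4: a=-5, c=M4/2=1627/380, d=(M5−M4)/(6·1)=-1627/1140, b=Δ4−h4·(2M4+M5)/6=83/570
t_q=31/4 → seg 4, τ=3/4; S=-5+83/570·τ+1627/380·τ²+-1627/1140·τ³=-15003/4864

  seg 0: a=-3 b=-2551/570 c=0 d=1411/570
  seg 1: a=-5 b=841/285 c=1411/190 d=-385/114
  seg 2: a=2 b=4373/570 c=-257/95 d=211/1710
  seg 3: a=4 b=-298/57 c=-303/190 d=2233/2280
  seg 4: a=-5 b=83/570 c=1627/380 d=-1627/1140
S(31/4) = -15003/4864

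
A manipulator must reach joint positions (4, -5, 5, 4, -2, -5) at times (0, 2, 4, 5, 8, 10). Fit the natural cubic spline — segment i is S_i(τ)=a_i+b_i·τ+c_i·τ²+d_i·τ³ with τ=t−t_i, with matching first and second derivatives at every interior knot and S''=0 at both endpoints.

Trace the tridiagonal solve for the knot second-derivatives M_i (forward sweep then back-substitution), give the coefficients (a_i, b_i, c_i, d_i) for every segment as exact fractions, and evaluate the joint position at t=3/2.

  seg 0: a=4 b=-5815/761 c=0 d=4781/6088
  seg 1: a=-5 b=2713/1522 c=14343/3044 d=-4723/3044
  seg 2: a=5 b=3061/1522 c=-13995/3044 d=4829/3044
  seg 3: a=4 b=-7381/3044 c=123/761 d=-61/9132
  seg 4: a=-2 b=-2489/1522 c=309/3044 d=-103/6088
S(3/2) = -234337/48704

Δ: Δ0=-9/2, Δ1=5, Δ2=-1, Δ3=-2, Δ4=-3/2
row 1: diag=8, rhs=57; c'=1/4, d'=57/8
row 2: denom=6−2·1/4=11/2; d'=(-36−2·57/8)/(11/2)=-201/22
row 3: denom=8−1·2/11=86/11; d'=(-6−1·-201/22)/(86/11)=69/172
row 4: denom=10−3·33/86=761/86; d'=(3−3·69/172)/(761/86)=309/1522
back: M4=309/1522
back: M3=69/172−33/86·309/1522=246/761
back: M2=-201/22−2/11·246/761=-13995/1522
back: M1=57/8−1/4·-13995/1522=14343/1522
M: M0=0, M1=14343/1522, M2=-13995/1522, M3=246/761, M4=309/1522, M5=0
seg 0: a=4, c=M0/2=0, d=(M1−M0)/(6·2)=4781/6088, b=Δ0−h0·(2M0+M1)/6=-5815/761
seg 1: a=-5, c=M1/2=14343/3044, d=(M2−M1)/(6·2)=-4723/3044, b=Δ1−h1·(2M1+M2)/6=2713/1522
seg 2: a=5, c=M2/2=-13995/3044, d=(M3−M2)/(6·1)=4829/3044, b=Δ2−h2·(2M2+M3)/6=3061/1522
seg 3: a=4, c=M3/2=123/761, d=(M4−M3)/(6·3)=-61/9132, b=Δ3−h3·(2M3+M4)/6=-7381/3044
seg 4: a=-2, c=M4/2=309/3044, d=(M5−M4)/(6·2)=-103/6088, b=Δ4−h4·(2M4+M5)/6=-2489/1522
t_q=3/2 → seg 0, τ=3/2; S=4+-5815/761·τ+0·τ²+4781/6088·τ³=-234337/48704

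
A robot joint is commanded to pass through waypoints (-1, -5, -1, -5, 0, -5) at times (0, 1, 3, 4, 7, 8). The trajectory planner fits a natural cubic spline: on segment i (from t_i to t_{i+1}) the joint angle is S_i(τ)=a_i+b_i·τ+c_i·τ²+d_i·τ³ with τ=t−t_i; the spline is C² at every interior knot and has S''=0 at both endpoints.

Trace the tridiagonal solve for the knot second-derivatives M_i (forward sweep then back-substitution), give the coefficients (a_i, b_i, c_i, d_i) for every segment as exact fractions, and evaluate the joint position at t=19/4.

Δ: Δ0=-4, Δ1=2, Δ2=-4, Δ3=5/3, Δ4=-5
row 1: diag=6, rhs=36; c'=1/3, d'=6
row 2: denom=6−2·1/3=16/3; d'=(-36−2·6)/(16/3)=-9
row 3: denom=8−1·3/16=125/16; d'=(34−1·-9)/(125/16)=688/125
row 4: denom=8−3·48/125=856/125; d'=(-40−3·688/125)/(856/125)=-883/107
back: M4=-883/107
back: M3=688/125−48/125·-883/107=928/107
back: M2=-9−3/16·928/107=-1137/107
back: M1=6−1/3·-1137/107=1021/107
M: M0=0, M1=1021/107, M2=-1137/107, M3=928/107, M4=-883/107, M5=0
seg 0: a=-1, c=M0/2=0, d=(M1−M0)/(6·1)=1021/642, b=Δ0−h0·(2M0+M1)/6=-3589/642
seg 1: a=-5, c=M1/2=1021/214, d=(M2−M1)/(6·2)=-1079/642, b=Δ1−h1·(2M1+M2)/6=-263/321
seg 2: a=-1, c=M2/2=-1137/214, d=(M3−M2)/(6·1)=2065/642, b=Δ2−h2·(2M2+M3)/6=-611/321
seg 3: a=-5, c=M3/2=464/107, d=(M4−M3)/(6·3)=-1811/1926, b=Δ3−h3·(2M3+M4)/6=-1849/642
seg 4: a=0, c=M4/2=-883/214, d=(M5−M4)/(6·1)=883/642, b=Δ4−h4·(2M4+M5)/6=-722/321
t_q=19/4 → seg 3, τ=3/4; S=-5+-1849/642·τ+464/107·τ²+-1811/1926·τ³=-70089/13696

  seg 0: a=-1 b=-3589/642 c=0 d=1021/642
  seg 1: a=-5 b=-263/321 c=1021/214 d=-1079/642
  seg 2: a=-1 b=-611/321 c=-1137/214 d=2065/642
  seg 3: a=-5 b=-1849/642 c=464/107 d=-1811/1926
  seg 4: a=0 b=-722/321 c=-883/214 d=883/642
S(19/4) = -70089/13696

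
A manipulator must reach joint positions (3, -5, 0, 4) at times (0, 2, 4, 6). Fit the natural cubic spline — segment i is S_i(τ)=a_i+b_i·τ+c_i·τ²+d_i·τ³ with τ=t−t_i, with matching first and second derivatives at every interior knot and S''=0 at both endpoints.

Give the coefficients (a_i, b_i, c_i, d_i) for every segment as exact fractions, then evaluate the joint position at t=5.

Δ: Δ0=-4, Δ1=5/2, Δ2=2
row 1: diag=8, rhs=39; c'=1/4, d'=39/8
row 2: denom=8−2·1/4=15/2; d'=(-3−2·39/8)/(15/2)=-17/10
back: M2=-17/10
back: M1=39/8−1/4·-17/10=53/10
M: M0=0, M1=53/10, M2=-17/10, M3=0
seg 0: a=3, c=M0/2=0, d=(M1−M0)/(6·2)=53/120, b=Δ0−h0·(2M0+M1)/6=-173/30
seg 1: a=-5, c=M1/2=53/20, d=(M2−M1)/(6·2)=-7/12, b=Δ1−h1·(2M1+M2)/6=-7/15
seg 2: a=0, c=M2/2=-17/20, d=(M3−M2)/(6·2)=17/120, b=Δ2−h2·(2M2+M3)/6=47/15
t_q=5 → seg 2, τ=1; S=0+47/15·τ+-17/20·τ²+17/120·τ³=97/40

  seg 0: a=3 b=-173/30 c=0 d=53/120
  seg 1: a=-5 b=-7/15 c=53/20 d=-7/12
  seg 2: a=0 b=47/15 c=-17/20 d=17/120
S(5) = 97/40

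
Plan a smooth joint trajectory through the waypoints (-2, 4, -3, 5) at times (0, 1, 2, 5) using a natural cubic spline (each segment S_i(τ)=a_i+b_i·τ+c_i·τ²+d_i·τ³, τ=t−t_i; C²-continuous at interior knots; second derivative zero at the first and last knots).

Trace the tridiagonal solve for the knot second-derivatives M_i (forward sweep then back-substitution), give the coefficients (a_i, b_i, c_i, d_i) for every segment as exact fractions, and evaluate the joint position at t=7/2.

  seg 0: a=-2 b=29/3 c=0 d=-11/3
  seg 1: a=4 b=-4/3 c=-11 d=16/3
  seg 2: a=-3 b=-22/3 c=5 d=-5/9
S(7/2) = -37/8

Δ: Δ0=6, Δ1=-7, Δ2=8/3
row 1: diag=4, rhs=-78; c'=1/4, d'=-39/2
row 2: denom=8−1·1/4=31/4; d'=(58−1·-39/2)/(31/4)=10
back: M2=10
back: M1=-39/2−1/4·10=-22
M: M0=0, M1=-22, M2=10, M3=0
seg 0: a=-2, c=M0/2=0, d=(M1−M0)/(6·1)=-11/3, b=Δ0−h0·(2M0+M1)/6=29/3
seg 1: a=4, c=M1/2=-11, d=(M2−M1)/(6·1)=16/3, b=Δ1−h1·(2M1+M2)/6=-4/3
seg 2: a=-3, c=M2/2=5, d=(M3−M2)/(6·3)=-5/9, b=Δ2−h2·(2M2+M3)/6=-22/3
t_q=7/2 → seg 2, τ=3/2; S=-3+-22/3·τ+5·τ²+-5/9·τ³=-37/8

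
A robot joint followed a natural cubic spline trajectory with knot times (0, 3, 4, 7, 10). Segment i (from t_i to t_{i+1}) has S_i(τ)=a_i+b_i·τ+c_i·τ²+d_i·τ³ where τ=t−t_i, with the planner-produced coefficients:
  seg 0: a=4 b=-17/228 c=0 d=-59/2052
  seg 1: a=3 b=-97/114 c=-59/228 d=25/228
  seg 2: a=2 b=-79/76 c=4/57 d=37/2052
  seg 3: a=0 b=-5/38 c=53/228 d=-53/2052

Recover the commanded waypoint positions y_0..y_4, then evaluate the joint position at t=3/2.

y_0 = S_0(0) = a_0 = 4
y_1 = S_1(0) = a_1 = 3
y_2 = S_2(0) = a_2 = 2
y_3 = S_3(0) = a_3 = 0
y_4 = S_3(3) = 1
t_q=3/2 is in segment 0 (τ=3/2); S_0(τ)=2305/608

y_0=4 y_1=3 y_2=2 y_3=0 y_4=1
S(3/2) = 2305/608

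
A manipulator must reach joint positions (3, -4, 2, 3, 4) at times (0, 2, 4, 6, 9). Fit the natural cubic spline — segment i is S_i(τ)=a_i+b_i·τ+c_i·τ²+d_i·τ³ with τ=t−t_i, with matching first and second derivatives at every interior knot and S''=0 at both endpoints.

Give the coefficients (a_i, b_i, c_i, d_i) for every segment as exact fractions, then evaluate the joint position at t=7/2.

  seg 0: a=3 b=-1153/213 c=0 d=815/1704
  seg 1: a=-4 b=139/426 c=815/284 d=-653/852
  seg 2: a=2 b=1111/426 c=-491/284 d=575/1704
  seg 3: a=3 b=-55/213 c=21/71 d=-7/213
S(7/2) = 817/2272

Δ: Δ0=-7/2, Δ1=3, Δ2=1/2, Δ3=1/3
row 1: diag=8, rhs=39; c'=1/4, d'=39/8
row 2: denom=8−2·1/4=15/2; d'=(-15−2·39/8)/(15/2)=-33/10
row 3: denom=10−2·4/15=142/15; d'=(-1−2·-33/10)/(142/15)=42/71
back: M3=42/71
back: M2=-33/10−4/15·42/71=-491/142
back: M1=39/8−1/4·-491/142=815/142
M: M0=0, M1=815/142, M2=-491/142, M3=42/71, M4=0
seg 0: a=3, c=M0/2=0, d=(M1−M0)/(6·2)=815/1704, b=Δ0−h0·(2M0+M1)/6=-1153/213
seg 1: a=-4, c=M1/2=815/284, d=(M2−M1)/(6·2)=-653/852, b=Δ1−h1·(2M1+M2)/6=139/426
seg 2: a=2, c=M2/2=-491/284, d=(M3−M2)/(6·2)=575/1704, b=Δ2−h2·(2M2+M3)/6=1111/426
seg 3: a=3, c=M3/2=21/71, d=(M4−M3)/(6·3)=-7/213, b=Δ3−h3·(2M3+M4)/6=-55/213
t_q=7/2 → seg 1, τ=3/2; S=-4+139/426·τ+815/284·τ²+-653/852·τ³=817/2272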